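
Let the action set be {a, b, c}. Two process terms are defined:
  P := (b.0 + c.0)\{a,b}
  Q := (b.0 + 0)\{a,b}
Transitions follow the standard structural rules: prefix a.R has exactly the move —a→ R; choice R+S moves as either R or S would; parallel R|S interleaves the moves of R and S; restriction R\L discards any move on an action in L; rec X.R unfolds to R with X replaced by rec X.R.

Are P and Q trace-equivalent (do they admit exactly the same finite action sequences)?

NO — witness ⟨c⟩

LTS(P): 2 reachable states
  m0 = (b.0 + c.0)\{a,b} | ··c··> m1
  m1 = 0\{a,b} | ·
LTS(Q): 1 reachable states
  n0 = (b.0 + 0)\{a,b} | ·
Run σ = ⟨c⟩ on P: start {m0}
  [1] c ⇒ {m1}
  — P admits the full trace.
Run σ = ⟨c⟩ on Q: start {n0}
  [1] c ⇒ no successor for Q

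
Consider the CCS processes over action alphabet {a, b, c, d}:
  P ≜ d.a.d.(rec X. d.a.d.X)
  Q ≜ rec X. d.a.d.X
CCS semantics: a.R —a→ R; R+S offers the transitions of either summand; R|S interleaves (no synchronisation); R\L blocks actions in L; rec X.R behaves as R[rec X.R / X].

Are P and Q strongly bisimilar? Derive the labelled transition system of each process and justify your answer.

P's transition system — 4 states:
  p0 = d.a.d.(rec X. d.a.d.X) :: --d--▸ p1
  p1 = a.d.(rec X. d.a.d.X) :: --a--▸ p2
  p2 = d.(rec X. d.a.d.X) :: --d--▸ p3
  p3 = rec X. d.a.d.X :: --d--▸ p1
Q's transition system — 3 states:
  q0 = rec X. d.a.d.X :: --d--▸ q1
  q1 = a.d.(rec X. d.a.d.X) :: --a--▸ q2
  q2 = d.(rec X. d.a.d.X) :: --d--▸ q0
Bisimilarity quotient blocks:
  B0 = {p0, p3, q0}
  B1 = {p1, q1}
  B2 = {p2, q2}
p0 ∈ B0, q0 ∈ B0 → same block

bisimilar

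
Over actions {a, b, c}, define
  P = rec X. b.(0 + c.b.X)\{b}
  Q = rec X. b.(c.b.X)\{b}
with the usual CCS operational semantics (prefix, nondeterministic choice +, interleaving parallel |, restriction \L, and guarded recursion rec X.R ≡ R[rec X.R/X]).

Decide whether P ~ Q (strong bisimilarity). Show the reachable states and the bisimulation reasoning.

YES

Reachable graph of P (3 states):
  u0 = rec X. b.(0 + c.b.X)\{b} | --b--▸ u1
  u1 = (0 + c.b.(rec X. b.(0 + c.b.X)\{b}))\{b} | --c--▸ u2
  u2 = (b.(rec X. b.(0 + c.b.X)\{b}))\{b} | deadlocked
Reachable graph of Q (3 states):
  v0 = rec X. b.(c.b.X)\{b} | --b--▸ v1
  v1 = (c.b.(rec X. b.(c.b.X)\{b}))\{b} | --c--▸ v2
  v2 = (b.(rec X. b.(c.b.X)\{b}))\{b} | deadlocked
Partition-refinement fixed point:
  B0 = {u0, v0}
  B1 = {u1, v1}
  B2 = {u2, v2}
u0 ∈ B0, v0 ∈ B0 → same block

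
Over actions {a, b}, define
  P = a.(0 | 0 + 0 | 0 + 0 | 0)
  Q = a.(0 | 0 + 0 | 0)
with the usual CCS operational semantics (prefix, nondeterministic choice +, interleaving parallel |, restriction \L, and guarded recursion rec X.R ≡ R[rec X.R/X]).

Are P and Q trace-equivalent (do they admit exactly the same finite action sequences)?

LTS(P): 2 reachable states
  s0 = a.(0 | 0 + 0 | 0 + 0 | 0) :: --a--▸ s1
  s1 = 0 | 0 + 0 | 0 + 0 | 0 :: ·
LTS(Q): 2 reachable states
  t0 = a.(0 | 0 + 0 | 0) :: --a--▸ t1
  t1 = 0 | 0 + 0 | 0 :: ·
Partition-refinement fixed point:
  B0 = {s0, t0}
  B1 = {s1, t1}
s0 ∈ B0, t0 ∈ B0 → same block
Bisimilar ⇒ trace-equivalent.

YES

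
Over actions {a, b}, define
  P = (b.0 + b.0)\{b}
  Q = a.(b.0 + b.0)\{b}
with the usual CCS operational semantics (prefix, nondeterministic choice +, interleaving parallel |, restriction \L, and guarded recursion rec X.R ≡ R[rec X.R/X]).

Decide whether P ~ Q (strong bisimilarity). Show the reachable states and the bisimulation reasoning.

NO

LTS(P): 1 reachable states
  p0 = (b.0 + b.0)\{b} ⊢ ∅
LTS(Q): 2 reachable states
  q0 = a.(b.0 + b.0)\{b} ⊢ —a→ q1
  q1 = (b.0 + b.0)\{b} ⊢ ∅
Coarsest stable partition (strong bisimilarity classes):
  B0 = {p0, q1}
  B1 = {q0}
p0 ∈ B0, q0 ∈ B1 → different blocks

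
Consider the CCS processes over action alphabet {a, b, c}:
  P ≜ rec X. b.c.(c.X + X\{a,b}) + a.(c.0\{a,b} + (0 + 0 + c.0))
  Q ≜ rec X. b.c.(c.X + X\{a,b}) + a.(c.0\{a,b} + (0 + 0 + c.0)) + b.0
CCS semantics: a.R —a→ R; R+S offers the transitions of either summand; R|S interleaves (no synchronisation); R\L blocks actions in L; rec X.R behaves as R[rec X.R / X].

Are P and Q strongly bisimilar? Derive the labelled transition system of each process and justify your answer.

P ≁ Q

Reachable graph of P (6 states):
  p0 = rec X. b.c.(c.X + X\{a,b}) + a.(c.0\{a,b} + (0 + 0 + c.0)) has moves —a→ p1, —b→ p2
  p1 = c.0\{a,b} + (0 + 0 + c.0) has moves —c→ p3, —c→ p4
  p2 = c.(c.(rec X. b.c.(c.X + X\{a,b}) + a.(c.0\{a,b} + (0 + 0 + c.0))) + (rec X. b.c.(c.X + X\{a,b}) + a.(c.0\{a,b} + (0 + 0 + c.0)))\{a,b}) has moves —c→ p5
  p3 = 0 has moves stopped
  p4 = 0\{a,b} has moves stopped
  p5 = c.(rec X. b.c.(c.X + X\{a,b}) + a.(c.0\{a,b} + (0 + 0 + c.0))) + (rec X. b.c.(c.X + X\{a,b}) + a.(c.0\{a,b} + (0 + 0 + c.0)))\{a,b} has moves —c→ p0
Reachable graph of Q (6 states):
  q0 = rec X. b.c.(c.X + X\{a,b}) + a.(c.0\{a,b} + (0 + 0 + c.0)) + b.0 has moves —a→ q1, —b→ q2, —b→ q3
  q1 = c.0\{a,b} + (0 + 0 + c.0) has moves —c→ q2, —c→ q4
  q2 = 0 has moves stopped
  q3 = c.(c.(rec X. b.c.(c.X + X\{a,b}) + a.(c.0\{a,b} + (0 + 0 + c.0)) + b.0) + (rec X. b.c.(c.X + X\{a,b}) + a.(c.0\{a,b} + (0 + 0 + c.0)) + b.0)\{a,b}) has moves —c→ q5
  q4 = 0\{a,b} has moves stopped
  q5 = c.(rec X. b.c.(c.X + X\{a,b}) + a.(c.0\{a,b} + (0 + 0 + c.0)) + b.0) + (rec X. b.c.(c.X + X\{a,b}) + a.(c.0\{a,b} + (0 + 0 + c.0)) + b.0)\{a,b} has moves —c→ q0
Partition-refinement fixed point:
  B0 = {p0}
  B1 = {p1, q1}
  B2 = {p3, p4, q2, q4}
  B3 = {p2}
  B4 = {p5}
  B5 = {q0}
  B6 = {q3}
  B7 = {q5}
p0 ∈ B0, q0 ∈ B5 → different blocks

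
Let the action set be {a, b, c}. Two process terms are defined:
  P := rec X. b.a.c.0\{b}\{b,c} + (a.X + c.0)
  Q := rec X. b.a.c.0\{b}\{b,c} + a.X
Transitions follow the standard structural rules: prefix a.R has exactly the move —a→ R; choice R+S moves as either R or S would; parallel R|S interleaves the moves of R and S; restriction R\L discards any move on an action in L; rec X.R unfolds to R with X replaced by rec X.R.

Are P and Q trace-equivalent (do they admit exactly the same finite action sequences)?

Reachable graph of P (5 states):
  u0 = rec X. b.a.c.0\{b}\{b,c} + (a.X + c.0) :: --a--▸ u0, --b--▸ u1, --c--▸ u2
  u1 = a.c.0\{b}\{b,c} :: --a--▸ u3
  u2 = 0 :: stopped
  u3 = c.0\{b}\{b,c} :: --c--▸ u4
  u4 = 0\{b}\{b,c} :: stopped
Reachable graph of Q (4 states):
  v0 = rec X. b.a.c.0\{b}\{b,c} + a.X :: --a--▸ v0, --b--▸ v1
  v1 = a.c.0\{b}\{b,c} :: --a--▸ v2
  v2 = c.0\{b}\{b,c} :: --c--▸ v3
  v3 = 0\{b}\{b,c} :: stopped
Executing c from P (initial set {u0}):
  step 1 (c): {u2}
  P completes σ.
Executing c from Q (initial set {v0}):
  step 1 (c): ∅ (Q stuck)

traces(P) ≠ traces(Q) — witness ⟨c⟩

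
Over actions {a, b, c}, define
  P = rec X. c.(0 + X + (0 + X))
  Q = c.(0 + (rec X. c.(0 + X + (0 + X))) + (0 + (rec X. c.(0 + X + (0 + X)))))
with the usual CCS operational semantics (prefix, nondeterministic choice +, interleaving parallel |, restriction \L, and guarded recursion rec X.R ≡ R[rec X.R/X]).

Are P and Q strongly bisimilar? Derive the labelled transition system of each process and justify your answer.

bisimilar

P's transition system — 2 states:
  m0 = rec X. c.(0 + X + (0 + X)) :: —c→ m1
  m1 = 0 + (rec X. c.(0 + X + (0 + X))) + (0 + (rec X. c.(0 + X + (0 + X)))) :: —c→ m1
Q's transition system — 2 states:
  n0 = c.(0 + (rec X. c.(0 + X + (0 + X))) + (0 + (rec X. c.(0 + X + (0 + X))))) :: —c→ n1
  n1 = 0 + (rec X. c.(0 + X + (0 + X))) + (0 + (rec X. c.(0 + X + (0 + X)))) :: —c→ n1
Bisimilarity quotient blocks:
  B0 = {m0, m1, n0, n1}
m0 ∈ B0, n0 ∈ B0 → same block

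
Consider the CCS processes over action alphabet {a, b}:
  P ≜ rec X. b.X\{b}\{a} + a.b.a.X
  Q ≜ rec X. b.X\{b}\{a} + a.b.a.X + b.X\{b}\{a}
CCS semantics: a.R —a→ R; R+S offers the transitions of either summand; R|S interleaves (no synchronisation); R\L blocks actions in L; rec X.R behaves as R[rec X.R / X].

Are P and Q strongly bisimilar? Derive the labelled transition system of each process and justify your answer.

P ~ Q

Reachable graph of P (4 states):
  p0 = rec X. b.X\{b}\{a} + a.b.a.X ⊢ --a--▸ p1, --b--▸ p2
  p1 = b.a.(rec X. b.X\{b}\{a} + a.b.a.X) ⊢ --b--▸ p3
  p2 = (rec X. b.X\{b}\{a} + a.b.a.X)\{b}\{a} ⊢ (no moves)
  p3 = a.(rec X. b.X\{b}\{a} + a.b.a.X) ⊢ --a--▸ p0
Reachable graph of Q (4 states):
  q0 = rec X. b.X\{b}\{a} + a.b.a.X + b.X\{b}\{a} ⊢ --a--▸ q1, --b--▸ q2
  q1 = b.a.(rec X. b.X\{b}\{a} + a.b.a.X + b.X\{b}\{a}) ⊢ --b--▸ q3
  q2 = (rec X. b.X\{b}\{a} + a.b.a.X + b.X\{b}\{a})\{b}\{a} ⊢ (no moves)
  q3 = a.(rec X. b.X\{b}\{a} + a.b.a.X + b.X\{b}\{a}) ⊢ --a--▸ q0
Bisimilarity quotient blocks:
  B0 = {p0, q0}
  B1 = {p2, q2}
  B2 = {p1, q1}
  B3 = {p3, q3}
p0 ∈ B0, q0 ∈ B0 → same block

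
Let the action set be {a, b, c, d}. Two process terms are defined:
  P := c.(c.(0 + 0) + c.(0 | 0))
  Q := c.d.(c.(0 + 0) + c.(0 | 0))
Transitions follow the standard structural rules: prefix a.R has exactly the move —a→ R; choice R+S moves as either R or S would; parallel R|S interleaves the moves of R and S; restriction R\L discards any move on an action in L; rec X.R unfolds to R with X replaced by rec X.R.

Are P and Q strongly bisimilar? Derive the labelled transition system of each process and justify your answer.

NO

P's transition system — 4 states:
  u0 = c.(c.(0 + 0) + c.(0 | 0)) ⊢ -c-> u1
  u1 = c.(0 + 0) + c.(0 | 0) ⊢ -c-> u2, -c-> u3
  u2 = 0 + 0 ⊢ stopped
  u3 = 0 | 0 ⊢ stopped
Q's transition system — 5 states:
  v0 = c.d.(c.(0 + 0) + c.(0 | 0)) ⊢ -c-> v1
  v1 = d.(c.(0 + 0) + c.(0 | 0)) ⊢ -d-> v2
  v2 = c.(0 + 0) + c.(0 | 0) ⊢ -c-> v3, -c-> v4
  v3 = 0 + 0 ⊢ stopped
  v4 = 0 | 0 ⊢ stopped
Coarsest stable partition (strong bisimilarity classes):
  B0 = {u0}
  B1 = {u1, v2}
  B2 = {u2, u3, v3, v4}
  B3 = {v0}
  B4 = {v1}
u0 ∈ B0, v0 ∈ B3 → different blocks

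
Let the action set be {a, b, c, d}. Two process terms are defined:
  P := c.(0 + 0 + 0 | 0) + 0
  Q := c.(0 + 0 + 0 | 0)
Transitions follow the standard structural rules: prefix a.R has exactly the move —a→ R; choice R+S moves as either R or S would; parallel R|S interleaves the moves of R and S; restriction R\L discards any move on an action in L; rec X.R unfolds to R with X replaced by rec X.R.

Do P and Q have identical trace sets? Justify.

YES

Reachable graph of P (2 states):
  u0 = c.(0 + 0 + 0 | 0) + 0 ⊢ --c--▸ u1
  u1 = 0 + 0 + 0 | 0 ⊢ (no moves)
Reachable graph of Q (2 states):
  v0 = c.(0 + 0 + 0 | 0) ⊢ --c--▸ v1
  v1 = 0 + 0 + 0 | 0 ⊢ (no moves)
Partition-refinement fixed point:
  B0 = {u0, v0}
  B1 = {u1, v1}
u0 ∈ B0, v0 ∈ B0 → same block
Bisimilar ⇒ trace-equivalent.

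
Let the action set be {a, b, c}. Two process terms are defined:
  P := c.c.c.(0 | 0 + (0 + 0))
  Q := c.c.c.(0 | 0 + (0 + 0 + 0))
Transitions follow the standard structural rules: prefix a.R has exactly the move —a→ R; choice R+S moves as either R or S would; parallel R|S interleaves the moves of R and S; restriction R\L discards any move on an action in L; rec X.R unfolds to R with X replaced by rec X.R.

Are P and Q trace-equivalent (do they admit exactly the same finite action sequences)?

Reachable graph of P (4 states):
  s0 = c.c.c.(0 | 0 + (0 + 0)) ⊢ --c--▸ s1
  s1 = c.c.(0 | 0 + (0 + 0)) ⊢ --c--▸ s2
  s2 = c.(0 | 0 + (0 + 0)) ⊢ --c--▸ s3
  s3 = 0 | 0 + (0 + 0) ⊢ (no moves)
Reachable graph of Q (4 states):
  t0 = c.c.c.(0 | 0 + (0 + 0 + 0)) ⊢ --c--▸ t1
  t1 = c.c.(0 | 0 + (0 + 0 + 0)) ⊢ --c--▸ t2
  t2 = c.(0 | 0 + (0 + 0 + 0)) ⊢ --c--▸ t3
  t3 = 0 | 0 + (0 + 0 + 0) ⊢ (no moves)
Partition-refinement fixed point:
  B0 = {s0, t0}
  B1 = {s1, t1}
  B2 = {s2, t2}
  B3 = {s3, t3}
s0 ∈ B0, t0 ∈ B0 → same block
Bisimilar ⇒ trace-equivalent.

trace-equivalent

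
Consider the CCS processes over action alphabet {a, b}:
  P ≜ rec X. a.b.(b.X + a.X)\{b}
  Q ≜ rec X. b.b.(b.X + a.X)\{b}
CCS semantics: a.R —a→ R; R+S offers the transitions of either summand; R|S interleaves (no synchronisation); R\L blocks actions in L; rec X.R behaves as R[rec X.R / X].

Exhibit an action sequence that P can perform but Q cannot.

LTS(P): 5 reachable states
  u0 = rec X. a.b.(b.X + a.X)\{b} | ··a··> u1
  u1 = b.(b.(rec X. a.b.(b.X + a.X)\{b}) + a.(rec X. a.b.(b.X + a.X)\{b}))\{b} | ··b··> u2
  u2 = (b.(rec X. a.b.(b.X + a.X)\{b}) + a.(rec X. a.b.(b.X + a.X)\{b}))\{b} | ··a··> u3
  u3 = (rec X. a.b.(b.X + a.X)\{b})\{b} | ··a··> u4
  u4 = (b.(b.(rec X. a.b.(b.X + a.X)\{b}) + a.(rec X. a.b.(b.X + a.X)\{b}))\{b})\{b} | stopped
LTS(Q): 4 reachable states
  v0 = rec X. b.b.(b.X + a.X)\{b} | ··b··> v1
  v1 = b.(b.(rec X. b.b.(b.X + a.X)\{b}) + a.(rec X. b.b.(b.X + a.X)\{b}))\{b} | ··b··> v2
  v2 = (b.(rec X. b.b.(b.X + a.X)\{b}) + a.(rec X. b.b.(b.X + a.X)\{b}))\{b} | ··a··> v3
  v3 = (rec X. b.b.(b.X + a.X)\{b})\{b} | stopped
Executing a from P (initial set {u0}):
  after a @ step 1: {u1}
  — P admits the full trace.
Executing a from Q (initial set {v0}):
  after a @ step 1: no successor for Q

a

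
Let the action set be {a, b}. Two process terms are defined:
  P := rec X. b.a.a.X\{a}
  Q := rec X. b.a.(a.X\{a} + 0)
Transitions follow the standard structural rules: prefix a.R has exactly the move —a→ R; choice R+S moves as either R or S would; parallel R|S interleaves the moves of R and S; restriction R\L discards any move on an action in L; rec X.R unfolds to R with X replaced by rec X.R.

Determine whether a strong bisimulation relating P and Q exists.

LTS(P): 5 reachable states
  u0 = rec X. b.a.a.X\{a} → --b--▸ u1
  u1 = a.a.(rec X. b.a.a.X\{a})\{a} → --a--▸ u2
  u2 = a.(rec X. b.a.a.X\{a})\{a} → --a--▸ u3
  u3 = (rec X. b.a.a.X\{a})\{a} → --b--▸ u4
  u4 = (a.a.(rec X. b.a.a.X\{a})\{a})\{a} → ∅
LTS(Q): 5 reachable states
  v0 = rec X. b.a.(a.X\{a} + 0) → --b--▸ v1
  v1 = a.(a.(rec X. b.a.(a.X\{a} + 0))\{a} + 0) → --a--▸ v2
  v2 = a.(rec X. b.a.(a.X\{a} + 0))\{a} + 0 → --a--▸ v3
  v3 = (rec X. b.a.(a.X\{a} + 0))\{a} → --b--▸ v4
  v4 = (a.(a.(rec X. b.a.(a.X\{a} + 0))\{a} + 0))\{a} → ∅
Bisimilarity quotient blocks:
  B0 = {u0, v0}
  B1 = {u1, v1}
  B2 = {u2, v2}
  B3 = {u3, v3}
  B4 = {u4, v4}
u0 ∈ B0, v0 ∈ B0 → same block

P ~ Q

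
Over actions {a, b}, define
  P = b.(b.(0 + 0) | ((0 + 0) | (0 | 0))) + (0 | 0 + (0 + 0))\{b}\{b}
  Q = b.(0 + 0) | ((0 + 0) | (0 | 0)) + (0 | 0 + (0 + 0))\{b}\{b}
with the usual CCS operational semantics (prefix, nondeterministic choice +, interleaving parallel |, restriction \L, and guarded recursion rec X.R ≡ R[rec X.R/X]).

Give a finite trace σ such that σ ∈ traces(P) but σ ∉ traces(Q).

P's transition system — 3 states:
  u0 = b.(b.(0 + 0) | ((0 + 0) | (0 | 0))) + (0 | 0 + (0 + 0))\{b}\{b} ⊢ --b--▸ u1
  u1 = b.(0 + 0) | ((0 + 0) | (0 | 0)) ⊢ --b--▸ u2
  u2 = (0 + 0) | ((0 + 0) | (0 | 0)) ⊢ ∅
Q's transition system — 2 states:
  v0 = b.(0 + 0) | ((0 + 0) | (0 | 0)) + (0 | 0 + (0 + 0))\{b}\{b} ⊢ --b--▸ v1
  v1 = (0 + 0) | ((0 + 0) | (0 | 0)) ⊢ ∅
Run σ = ⟨bb⟩ on P: start {u0}
  step 1 (b): {u1}
  step 2 (b): {u2}
  — P admits the full trace.
Run σ = ⟨bb⟩ on Q: start {v0}
  step 1 (b): {v1}
  step 2 (b): no successor for Q

bb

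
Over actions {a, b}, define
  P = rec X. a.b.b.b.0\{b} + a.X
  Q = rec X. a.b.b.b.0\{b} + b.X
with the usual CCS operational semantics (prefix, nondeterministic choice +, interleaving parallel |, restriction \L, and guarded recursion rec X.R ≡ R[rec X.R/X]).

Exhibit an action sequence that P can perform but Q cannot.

aa

LTS(P): 5 reachable states
  m0 = rec X. a.b.b.b.0\{b} + a.X has moves ··a··> m0, ··a··> m1
  m1 = b.b.b.0\{b} has moves ··b··> m2
  m2 = b.b.0\{b} has moves ··b··> m3
  m3 = b.0\{b} has moves ··b··> m4
  m4 = 0\{b} has moves stopped
LTS(Q): 5 reachable states
  n0 = rec X. a.b.b.b.0\{b} + b.X has moves ··a··> n1, ··b··> n0
  n1 = b.b.b.0\{b} has moves ··b··> n2
  n2 = b.b.0\{b} has moves ··b··> n3
  n3 = b.0\{b} has moves ··b··> n4
  n4 = 0\{b} has moves stopped
Executing aa from P (initial set {m0}):
  [1] a ⇒ {m0, m1}
  [2] a ⇒ {m0, m1}
  P completes σ.
Executing aa from Q (initial set {n0}):
  [1] a ⇒ {n1}
  [2] a ⇒ no successor for Q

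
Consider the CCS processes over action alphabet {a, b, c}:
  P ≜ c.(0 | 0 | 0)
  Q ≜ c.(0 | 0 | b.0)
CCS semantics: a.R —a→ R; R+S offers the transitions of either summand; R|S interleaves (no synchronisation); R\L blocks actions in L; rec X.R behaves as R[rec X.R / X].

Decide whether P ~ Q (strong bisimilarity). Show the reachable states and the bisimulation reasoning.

P ≁ Q

Reachable graph of P (2 states):
  p0 = c.(0 | 0 | 0) :: -c-> p1
  p1 = 0 | 0 | 0 :: stopped
Reachable graph of Q (3 states):
  q0 = c.(0 | 0 | b.0) :: -c-> q1
  q1 = 0 | 0 | b.0 :: -b-> q2
  q2 = 0 | 0 | 0 :: stopped
Partition-refinement fixed point:
  B0 = {p0}
  B1 = {p1, q2}
  B2 = {q0}
  B3 = {q1}
p0 ∈ B0, q0 ∈ B2 → different blocks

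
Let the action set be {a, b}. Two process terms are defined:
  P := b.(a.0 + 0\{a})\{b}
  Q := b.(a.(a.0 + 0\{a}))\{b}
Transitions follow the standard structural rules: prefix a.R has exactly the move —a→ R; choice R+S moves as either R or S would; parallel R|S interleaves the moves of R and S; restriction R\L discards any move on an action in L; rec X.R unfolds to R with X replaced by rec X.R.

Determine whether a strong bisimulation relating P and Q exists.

P's transition system — 3 states:
  u0 = b.(a.0 + 0\{a})\{b} :: =b=> u1
  u1 = (a.0 + 0\{a})\{b} :: =a=> u2
  u2 = 0\{b} :: stopped
Q's transition system — 4 states:
  v0 = b.(a.(a.0 + 0\{a}))\{b} :: =b=> v1
  v1 = (a.(a.0 + 0\{a}))\{b} :: =a=> v2
  v2 = (a.0 + 0\{a})\{b} :: =a=> v3
  v3 = 0\{b} :: stopped
Partition-refinement fixed point:
  B0 = {u0}
  B1 = {u1, v2}
  B2 = {u2, v3}
  B3 = {v0}
  B4 = {v1}
u0 ∈ B0, v0 ∈ B3 → different blocks

P ≁ Q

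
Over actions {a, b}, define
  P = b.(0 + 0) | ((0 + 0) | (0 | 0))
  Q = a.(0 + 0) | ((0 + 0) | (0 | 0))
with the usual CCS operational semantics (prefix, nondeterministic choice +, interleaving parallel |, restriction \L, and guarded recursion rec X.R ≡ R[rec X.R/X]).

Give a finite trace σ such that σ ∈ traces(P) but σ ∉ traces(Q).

LTS(P): 2 reachable states
  m0 = b.(0 + 0) | ((0 + 0) | (0 | 0)) :: -b-> m1
  m1 = (0 + 0) | ((0 + 0) | (0 | 0)) :: ∅
LTS(Q): 2 reachable states
  n0 = a.(0 + 0) | ((0 + 0) | (0 | 0)) :: -a-> n1
  n1 = (0 + 0) | ((0 + 0) | (0 | 0)) :: ∅
Trace ⟨b⟩ through P, begin at {m0}:
  [1] b ⇒ {m1}
  P completes σ.
Trace ⟨b⟩ through Q, begin at {n0}:
  [1] b ⇒ ∅ (Q stuck)

b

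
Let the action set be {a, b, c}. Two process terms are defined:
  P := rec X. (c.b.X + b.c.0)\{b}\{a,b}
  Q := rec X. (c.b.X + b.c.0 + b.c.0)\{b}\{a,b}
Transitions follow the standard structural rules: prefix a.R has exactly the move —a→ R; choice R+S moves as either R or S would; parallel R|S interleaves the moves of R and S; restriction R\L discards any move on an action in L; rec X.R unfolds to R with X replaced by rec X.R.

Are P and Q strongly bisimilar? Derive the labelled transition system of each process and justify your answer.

bisimilar

P's transition system — 2 states:
  m0 = rec X. (c.b.X + b.c.0)\{b}\{a,b} | ··c··> m1
  m1 = (b.(rec X. (c.b.X + b.c.0)\{b}\{a,b}))\{b}\{a,b} | deadlocked
Q's transition system — 2 states:
  n0 = rec X. (c.b.X + b.c.0 + b.c.0)\{b}\{a,b} | ··c··> n1
  n1 = (b.(rec X. (c.b.X + b.c.0 + b.c.0)\{b}\{a,b}))\{b}\{a,b} | deadlocked
Coarsest stable partition (strong bisimilarity classes):
  B0 = {m0, n0}
  B1 = {m1, n1}
m0 ∈ B0, n0 ∈ B0 → same block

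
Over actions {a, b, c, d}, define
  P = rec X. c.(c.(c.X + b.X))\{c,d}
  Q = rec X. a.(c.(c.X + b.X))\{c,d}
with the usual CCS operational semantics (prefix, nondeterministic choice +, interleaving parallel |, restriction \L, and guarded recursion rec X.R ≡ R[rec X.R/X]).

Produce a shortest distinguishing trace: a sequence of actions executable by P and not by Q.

c

Reachable graph of P (2 states):
  m0 = rec X. c.(c.(c.X + b.X))\{c,d} → ··c··> m1
  m1 = (c.(c.(rec X. c.(c.(c.X + b.X))\{c,d}) + b.(rec X. c.(c.(c.X + b.X))\{c,d})))\{c,d} → (no moves)
Reachable graph of Q (2 states):
  n0 = rec X. a.(c.(c.X + b.X))\{c,d} → ··a··> n1
  n1 = (c.(c.(rec X. a.(c.(c.X + b.X))\{c,d}) + b.(rec X. a.(c.(c.X + b.X))\{c,d})))\{c,d} → (no moves)
Executing c from P (initial set {m0}):
  [1] c ⇒ {m1}
  ✓ P
Executing c from Q (initial set {n0}):
  [1] c ⇒ ∅ (Q stuck)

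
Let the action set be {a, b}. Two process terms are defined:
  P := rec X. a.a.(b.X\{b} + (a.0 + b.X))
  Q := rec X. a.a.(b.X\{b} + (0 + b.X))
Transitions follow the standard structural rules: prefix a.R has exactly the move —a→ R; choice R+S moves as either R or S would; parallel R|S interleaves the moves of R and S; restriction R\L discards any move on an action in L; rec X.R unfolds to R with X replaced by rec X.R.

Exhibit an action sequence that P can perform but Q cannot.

LTS(P): 8 reachable states
  s0 = rec X. a.a.(b.X\{b} + (a.0 + b.X)) has moves -a-> s1
  s1 = a.(b.(rec X. a.a.(b.X\{b} + (a.0 + b.X)))\{b} + (a.0 + b.(rec X. a.a.(b.X\{b} + (a.0 + b.X))))) has moves -a-> s2
  s2 = b.(rec X. a.a.(b.X\{b} + (a.0 + b.X)))\{b} + (a.0 + b.(rec X. a.a.(b.X\{b} + (a.0 + b.X)))) has moves -a-> s3, -b-> s0, -b-> s4
  s3 = 0 has moves stopped
  s4 = (rec X. a.a.(b.X\{b} + (a.0 + b.X)))\{b} has moves -a-> s5
  s5 = (a.(b.(rec X. a.a.(b.X\{b} + (a.0 + b.X)))\{b} + (a.0 + b.(rec X. a.a.(b.X\{b} + (a.0 + b.X))))))\{b} has moves -a-> s6
  s6 = (b.(rec X. a.a.(b.X\{b} + (a.0 + b.X)))\{b} + (a.0 + b.(rec X. a.a.(b.X\{b} + (a.0 + b.X)))))\{b} has moves -a-> s7
  s7 = 0\{b} has moves stopped
LTS(Q): 6 reachable states
  t0 = rec X. a.a.(b.X\{b} + (0 + b.X)) has moves -a-> t1
  t1 = a.(b.(rec X. a.a.(b.X\{b} + (0 + b.X)))\{b} + (0 + b.(rec X. a.a.(b.X\{b} + (0 + b.X))))) has moves -a-> t2
  t2 = b.(rec X. a.a.(b.X\{b} + (0 + b.X)))\{b} + (0 + b.(rec X. a.a.(b.X\{b} + (0 + b.X)))) has moves -b-> t0, -b-> t3
  t3 = (rec X. a.a.(b.X\{b} + (0 + b.X)))\{b} has moves -a-> t4
  t4 = (a.(b.(rec X. a.a.(b.X\{b} + (0 + b.X)))\{b} + (0 + b.(rec X. a.a.(b.X\{b} + (0 + b.X))))))\{b} has moves -a-> t5
  t5 = (b.(rec X. a.a.(b.X\{b} + (0 + b.X)))\{b} + (0 + b.(rec X. a.a.(b.X\{b} + (0 + b.X)))))\{b} has moves stopped
Run σ = ⟨aaa⟩ on P: start {s0}
  after a @ step 1: {s1}
  after a @ step 2: {s2}
  after a @ step 3: {s3}
  ✓ P
Run σ = ⟨aaa⟩ on Q: start {t0}
  after a @ step 1: {t1}
  after a @ step 2: {t2}
  after a @ step 3: ∅  — Q cannot continue

aaa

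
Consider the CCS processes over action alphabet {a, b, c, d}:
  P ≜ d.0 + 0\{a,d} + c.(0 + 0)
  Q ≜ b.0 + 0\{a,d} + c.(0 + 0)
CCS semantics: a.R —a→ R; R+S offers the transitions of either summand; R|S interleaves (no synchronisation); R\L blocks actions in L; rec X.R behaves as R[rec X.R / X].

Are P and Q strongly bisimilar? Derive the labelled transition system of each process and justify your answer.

P ≁ Q

LTS(P): 3 reachable states
  s0 = d.0 + 0\{a,d} + c.(0 + 0) has moves -c-> s1, -d-> s2
  s1 = 0 + 0 has moves (no moves)
  s2 = 0 has moves (no moves)
LTS(Q): 3 reachable states
  t0 = b.0 + 0\{a,d} + c.(0 + 0) has moves -b-> t1, -c-> t2
  t1 = 0 has moves (no moves)
  t2 = 0 + 0 has moves (no moves)
Bisimilarity quotient blocks:
  B0 = {s0}
  B1 = {s1, s2, t1, t2}
  B2 = {t0}
s0 ∈ B0, t0 ∈ B2 → different blocks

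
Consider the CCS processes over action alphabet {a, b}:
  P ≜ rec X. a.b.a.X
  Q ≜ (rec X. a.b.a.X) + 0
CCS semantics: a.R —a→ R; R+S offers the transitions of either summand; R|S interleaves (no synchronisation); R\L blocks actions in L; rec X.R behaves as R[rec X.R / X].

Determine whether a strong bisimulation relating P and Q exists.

Reachable graph of P (3 states):
  s0 = rec X. a.b.a.X | --a--▸ s1
  s1 = b.a.(rec X. a.b.a.X) | --b--▸ s2
  s2 = a.(rec X. a.b.a.X) | --a--▸ s0
Reachable graph of Q (4 states):
  t0 = (rec X. a.b.a.X) + 0 | --a--▸ t1
  t1 = b.a.(rec X. a.b.a.X) | --b--▸ t2
  t2 = a.(rec X. a.b.a.X) | --a--▸ t3
  t3 = rec X. a.b.a.X | --a--▸ t1
Partition-refinement fixed point:
  B0 = {s0, t0, t3}
  B1 = {s1, t1}
  B2 = {s2, t2}
s0 ∈ B0, t0 ∈ B0 → same block

bisimilar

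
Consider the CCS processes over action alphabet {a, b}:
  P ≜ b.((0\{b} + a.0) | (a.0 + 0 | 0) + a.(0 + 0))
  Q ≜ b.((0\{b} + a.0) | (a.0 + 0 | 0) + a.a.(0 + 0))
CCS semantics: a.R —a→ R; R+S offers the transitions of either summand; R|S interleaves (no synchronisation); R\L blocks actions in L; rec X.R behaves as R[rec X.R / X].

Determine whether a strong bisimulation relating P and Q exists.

not bisimilar

LTS(P): 6 reachable states
  s0 = b.((0\{b} + a.0) | (a.0 + 0 | 0) + a.(0 + 0)) → —b→ s1
  s1 = (0\{b} + a.0) | (a.0 + 0 | 0) + a.(0 + 0) → —a→ s2, —a→ s3, —a→ s4
  s2 = (0\{b} + a.0) | 0 → —a→ s5
  s3 = 0 + 0 → ·
  s4 = 0 | (a.0 + 0 | 0) → —a→ s5
  s5 = 0 | 0 → ·
LTS(Q): 7 reachable states
  t0 = b.((0\{b} + a.0) | (a.0 + 0 | 0) + a.a.(0 + 0)) → —b→ t1
  t1 = (0\{b} + a.0) | (a.0 + 0 | 0) + a.a.(0 + 0) → —a→ t2, —a→ t3, —a→ t4
  t2 = (0\{b} + a.0) | 0 → —a→ t5
  t3 = 0 | (a.0 + 0 | 0) → —a→ t5
  t4 = a.(0 + 0) → —a→ t6
  t5 = 0 | 0 → ·
  t6 = 0 + 0 → ·
Partition-refinement fixed point:
  B0 = {s0}
  B1 = {s1}
  B2 = {s3, s5, t5, t6}
  B3 = {s2, s4, t2, t3, t4}
  B4 = {t0}
  B5 = {t1}
s0 ∈ B0, t0 ∈ B4 → different blocks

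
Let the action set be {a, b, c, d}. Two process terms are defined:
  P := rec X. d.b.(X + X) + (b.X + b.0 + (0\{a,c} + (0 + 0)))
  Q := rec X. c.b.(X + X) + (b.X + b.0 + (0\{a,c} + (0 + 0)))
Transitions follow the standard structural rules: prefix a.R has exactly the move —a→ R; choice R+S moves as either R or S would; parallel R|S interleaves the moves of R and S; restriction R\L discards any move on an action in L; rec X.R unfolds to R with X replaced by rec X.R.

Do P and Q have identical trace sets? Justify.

NO — witness ⟨d⟩

Reachable graph of P (4 states):
  m0 = rec X. d.b.(X + X) + (b.X + b.0 + (0\{a,c} + (0 + 0))) ⊢ —b→ m0, —b→ m1, —d→ m2
  m1 = 0 ⊢ stopped
  m2 = b.((rec X. d.b.(X + X) + (b.X + b.0 + (0\{a,c} + (0 + 0)))) + (rec X. d.b.(X + X) + (b.X + b.0 + (0\{a,c} + (0 + 0))))) ⊢ —b→ m3
  m3 = (rec X. d.b.(X + X) + (b.X + b.0 + (0\{a,c} + (0 + 0)))) + (rec X. d.b.(X + X) + (b.X + b.0 + (0\{a,c} + (0 + 0)))) ⊢ —b→ m0, —b→ m1, —d→ m2
Reachable graph of Q (4 states):
  n0 = rec X. c.b.(X + X) + (b.X + b.0 + (0\{a,c} + (0 + 0))) ⊢ —b→ n0, —b→ n1, —c→ n2
  n1 = 0 ⊢ stopped
  n2 = b.((rec X. c.b.(X + X) + (b.X + b.0 + (0\{a,c} + (0 + 0)))) + (rec X. c.b.(X + X) + (b.X + b.0 + (0\{a,c} + (0 + 0))))) ⊢ —b→ n3
  n3 = (rec X. c.b.(X + X) + (b.X + b.0 + (0\{a,c} + (0 + 0)))) + (rec X. c.b.(X + X) + (b.X + b.0 + (0\{a,c} + (0 + 0)))) ⊢ —b→ n0, —b→ n1, —c→ n2
Run σ = ⟨d⟩ on P: start {m0}
  after d @ step 1: {m2}
  — P admits the full trace.
Run σ = ⟨d⟩ on Q: start {n0}
  after d @ step 1: no successor for Q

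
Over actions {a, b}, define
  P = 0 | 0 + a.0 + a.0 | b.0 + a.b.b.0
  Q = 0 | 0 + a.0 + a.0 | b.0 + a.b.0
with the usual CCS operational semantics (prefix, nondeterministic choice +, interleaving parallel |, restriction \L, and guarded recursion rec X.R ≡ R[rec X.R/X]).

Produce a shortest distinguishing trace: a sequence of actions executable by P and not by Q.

abb

Reachable graph of P (7 states):
  p0 = 0 | 0 + a.0 + a.0 | b.0 + a.b.b.0 ⊢ =a=> p1, =a=> p2, =a=> p3, =b=> p4
  p1 = 0 ⊢ ·
  p2 = 0 | b.0 ⊢ =b=> p5
  p3 = b.b.0 ⊢ =b=> p6
  p4 = a.0 | 0 ⊢ =a=> p5
  p5 = 0 | 0 ⊢ ·
  p6 = b.0 ⊢ =b=> p1
Reachable graph of Q (6 states):
  q0 = 0 | 0 + a.0 + a.0 | b.0 + a.b.0 ⊢ =a=> q1, =a=> q2, =a=> q3, =b=> q4
  q1 = 0 ⊢ ·
  q2 = 0 | b.0 ⊢ =b=> q5
  q3 = b.0 ⊢ =b=> q1
  q4 = a.0 | 0 ⊢ =a=> q5
  q5 = 0 | 0 ⊢ ·
Trace ⟨abb⟩ through P, begin at {p0}:
  after a @ step 1: {p1, p2, p3}
  after b @ step 2: {p5, p6}
  after b @ step 3: {p1}
  P completes σ.
Trace ⟨abb⟩ through Q, begin at {q0}:
  after a @ step 1: {q1, q2, q3}
  after b @ step 2: {q1, q5}
  after b @ step 3: ∅ (Q stuck)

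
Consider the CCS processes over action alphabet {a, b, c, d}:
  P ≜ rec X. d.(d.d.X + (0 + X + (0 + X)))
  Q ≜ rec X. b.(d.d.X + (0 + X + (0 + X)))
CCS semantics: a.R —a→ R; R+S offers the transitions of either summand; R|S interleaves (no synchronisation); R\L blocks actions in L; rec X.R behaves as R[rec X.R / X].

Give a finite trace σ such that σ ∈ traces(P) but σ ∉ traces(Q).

P's transition system — 3 states:
  s0 = rec X. d.(d.d.X + (0 + X + (0 + X))) :: =d=> s1
  s1 = d.d.(rec X. d.(d.d.X + (0 + X + (0 + X)))) + (0 + (rec X. d.(d.d.X + (0 + X + (0 + X)))) + (0 + (rec X. d.(d.d.X + (0 + X + (0 + X)))))) :: =d=> s1, =d=> s2
  s2 = d.(rec X. d.(d.d.X + (0 + X + (0 + X)))) :: =d=> s0
Q's transition system — 3 states:
  t0 = rec X. b.(d.d.X + (0 + X + (0 + X))) :: =b=> t1
  t1 = d.d.(rec X. b.(d.d.X + (0 + X + (0 + X)))) + (0 + (rec X. b.(d.d.X + (0 + X + (0 + X)))) + (0 + (rec X. b.(d.d.X + (0 + X + (0 + X)))))) :: =b=> t1, =d=> t2
  t2 = d.(rec X. b.(d.d.X + (0 + X + (0 + X)))) :: =d=> t0
Trace ⟨d⟩ through P, begin at {s0}:
  [1] d ⇒ {s1}
  ✓ P
Trace ⟨d⟩ through Q, begin at {t0}:
  [1] d ⇒ no successor for Q

d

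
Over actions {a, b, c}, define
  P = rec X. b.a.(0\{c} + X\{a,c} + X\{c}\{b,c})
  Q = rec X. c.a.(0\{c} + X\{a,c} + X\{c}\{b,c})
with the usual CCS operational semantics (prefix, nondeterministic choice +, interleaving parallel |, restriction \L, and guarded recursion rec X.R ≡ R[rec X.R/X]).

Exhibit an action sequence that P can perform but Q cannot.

LTS(P): 4 reachable states
  s0 = rec X. b.a.(0\{c} + X\{a,c} + X\{c}\{b,c}) ⊢ -b-> s1
  s1 = a.(0\{c} + (rec X. b.a.(0\{c} + X\{a,c} + X\{c}\{b,c}))\{a,c} + (rec X. b.a.(0\{c} + X\{a,c} + X\{c}\{b,c}))\{c}\{b,c}) ⊢ -a-> s2
  s2 = 0\{c} + (rec X. b.a.(0\{c} + X\{a,c} + X\{c}\{b,c}))\{a,c} + (rec X. b.a.(0\{c} + X\{a,c} + X\{c}\{b,c}))\{c}\{b,c} ⊢ -b-> s3
  s3 = (a.(0\{c} + (rec X. b.a.(0\{c} + X\{a,c} + X\{c}\{b,c}))\{a,c} + (rec X. b.a.(0\{c} + X\{a,c} + X\{c}\{b,c}))\{c}\{b,c}))\{a,c} ⊢ ·
LTS(Q): 3 reachable states
  t0 = rec X. c.a.(0\{c} + X\{a,c} + X\{c}\{b,c}) ⊢ -c-> t1
  t1 = a.(0\{c} + (rec X. c.a.(0\{c} + X\{a,c} + X\{c}\{b,c}))\{a,c} + (rec X. c.a.(0\{c} + X\{a,c} + X\{c}\{b,c}))\{c}\{b,c}) ⊢ -a-> t2
  t2 = 0\{c} + (rec X. c.a.(0\{c} + X\{a,c} + X\{c}\{b,c}))\{a,c} + (rec X. c.a.(0\{c} + X\{a,c} + X\{c}\{b,c}))\{c}\{b,c} ⊢ ·
Trace ⟨b⟩ through P, begin at {s0}:
  after b @ step 1: {s1}
  P completes σ.
Trace ⟨b⟩ through Q, begin at {t0}:
  after b @ step 1: ∅ (Q stuck)

b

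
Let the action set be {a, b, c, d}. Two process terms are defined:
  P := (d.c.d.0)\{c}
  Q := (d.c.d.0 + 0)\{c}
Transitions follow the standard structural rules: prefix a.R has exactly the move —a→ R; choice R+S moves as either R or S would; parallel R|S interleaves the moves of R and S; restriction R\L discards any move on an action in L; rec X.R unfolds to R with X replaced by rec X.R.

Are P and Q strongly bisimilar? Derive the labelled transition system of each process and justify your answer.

P's transition system — 2 states:
  u0 = (d.c.d.0)\{c} :: ··d··> u1
  u1 = (c.d.0)\{c} :: (no moves)
Q's transition system — 2 states:
  v0 = (d.c.d.0 + 0)\{c} :: ··d··> v1
  v1 = (c.d.0)\{c} :: (no moves)
Bisimilarity quotient blocks:
  B0 = {u0, v0}
  B1 = {u1, v1}
u0 ∈ B0, v0 ∈ B0 → same block

P ~ Q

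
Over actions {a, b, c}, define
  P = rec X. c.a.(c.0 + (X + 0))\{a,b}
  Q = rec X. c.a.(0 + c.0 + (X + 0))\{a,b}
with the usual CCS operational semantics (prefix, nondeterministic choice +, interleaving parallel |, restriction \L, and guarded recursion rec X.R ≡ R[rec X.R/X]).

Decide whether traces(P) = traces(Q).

P's transition system — 5 states:
  u0 = rec X. c.a.(c.0 + (X + 0))\{a,b} | —c→ u1
  u1 = a.(c.0 + ((rec X. c.a.(c.0 + (X + 0))\{a,b}) + 0))\{a,b} | —a→ u2
  u2 = (c.0 + ((rec X. c.a.(c.0 + (X + 0))\{a,b}) + 0))\{a,b} | —c→ u3, —c→ u4
  u3 = (a.(c.0 + ((rec X. c.a.(c.0 + (X + 0))\{a,b}) + 0))\{a,b})\{a,b} | ∅
  u4 = 0\{a,b} | ∅
Q's transition system — 5 states:
  v0 = rec X. c.a.(0 + c.0 + (X + 0))\{a,b} | —c→ v1
  v1 = a.(0 + c.0 + ((rec X. c.a.(0 + c.0 + (X + 0))\{a,b}) + 0))\{a,b} | —a→ v2
  v2 = (0 + c.0 + ((rec X. c.a.(0 + c.0 + (X + 0))\{a,b}) + 0))\{a,b} | —c→ v3, —c→ v4
  v3 = (a.(0 + c.0 + ((rec X. c.a.(0 + c.0 + (X + 0))\{a,b}) + 0))\{a,b})\{a,b} | ∅
  v4 = 0\{a,b} | ∅
Partition-refinement fixed point:
  B0 = {u0, v0}
  B1 = {u1, v1}
  B2 = {u2, v2}
  B3 = {u3, u4, v3, v4}
u0 ∈ B0, v0 ∈ B0 → same block
Bisimilar ⇒ trace-equivalent.

YES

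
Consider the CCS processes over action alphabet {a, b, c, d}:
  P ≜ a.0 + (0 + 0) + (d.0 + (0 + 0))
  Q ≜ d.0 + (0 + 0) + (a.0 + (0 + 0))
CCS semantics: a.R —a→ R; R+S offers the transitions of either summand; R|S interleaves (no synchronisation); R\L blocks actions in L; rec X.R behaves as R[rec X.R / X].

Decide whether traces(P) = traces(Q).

trace-equivalent

P's transition system — 2 states:
  p0 = a.0 + (0 + 0) + (d.0 + (0 + 0)) ⊢ =a=> p1, =d=> p1
  p1 = 0 ⊢ ·
Q's transition system — 2 states:
  q0 = d.0 + (0 + 0) + (a.0 + (0 + 0)) ⊢ =a=> q1, =d=> q1
  q1 = 0 ⊢ ·
Coarsest stable partition (strong bisimilarity classes):
  B0 = {p0, q0}
  B1 = {p1, q1}
p0 ∈ B0, q0 ∈ B0 → same block
Bisimilar ⇒ trace-equivalent.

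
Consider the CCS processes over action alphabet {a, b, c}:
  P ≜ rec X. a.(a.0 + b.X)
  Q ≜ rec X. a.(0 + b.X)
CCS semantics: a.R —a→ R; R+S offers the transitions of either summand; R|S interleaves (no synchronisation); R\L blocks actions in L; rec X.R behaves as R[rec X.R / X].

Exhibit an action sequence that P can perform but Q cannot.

Reachable graph of P (3 states):
  m0 = rec X. a.(a.0 + b.X) → --a--▸ m1
  m1 = a.0 + b.(rec X. a.(a.0 + b.X)) → --a--▸ m2, --b--▸ m0
  m2 = 0 → deadlocked
Reachable graph of Q (2 states):
  n0 = rec X. a.(0 + b.X) → --a--▸ n1
  n1 = 0 + b.(rec X. a.(0 + b.X)) → --b--▸ n0
Trace ⟨aa⟩ through P, begin at {m0}:
  after a @ step 1: {m1}
  after a @ step 2: {m2}
  — P admits the full trace.
Trace ⟨aa⟩ through Q, begin at {n0}:
  after a @ step 1: {n1}
  after a @ step 2: no successor for Q

aa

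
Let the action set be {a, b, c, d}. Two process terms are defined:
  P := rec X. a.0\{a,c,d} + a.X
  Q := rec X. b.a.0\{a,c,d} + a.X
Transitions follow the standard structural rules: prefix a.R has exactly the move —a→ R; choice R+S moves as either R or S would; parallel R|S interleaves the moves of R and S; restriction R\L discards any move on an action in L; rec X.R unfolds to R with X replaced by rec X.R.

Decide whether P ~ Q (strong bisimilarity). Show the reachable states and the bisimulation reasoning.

LTS(P): 2 reachable states
  s0 = rec X. a.0\{a,c,d} + a.X ⊢ --a--▸ s0, --a--▸ s1
  s1 = 0\{a,c,d} ⊢ deadlocked
LTS(Q): 3 reachable states
  t0 = rec X. b.a.0\{a,c,d} + a.X ⊢ --a--▸ t0, --b--▸ t1
  t1 = a.0\{a,c,d} ⊢ --a--▸ t2
  t2 = 0\{a,c,d} ⊢ deadlocked
Bisimilarity quotient blocks:
  B0 = {s0}
  B1 = {s1, t2}
  B2 = {t0}
  B3 = {t1}
s0 ∈ B0, t0 ∈ B2 → different blocks

not bisimilar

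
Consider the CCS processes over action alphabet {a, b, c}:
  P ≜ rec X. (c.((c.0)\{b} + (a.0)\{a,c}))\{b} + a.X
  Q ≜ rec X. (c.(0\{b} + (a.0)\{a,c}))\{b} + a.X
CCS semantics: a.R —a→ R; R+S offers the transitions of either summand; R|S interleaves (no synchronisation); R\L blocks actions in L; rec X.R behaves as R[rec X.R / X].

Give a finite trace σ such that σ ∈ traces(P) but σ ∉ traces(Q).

LTS(P): 3 reachable states
  m0 = rec X. (c.((c.0)\{b} + (a.0)\{a,c}))\{b} + a.X has moves ··a··> m0, ··c··> m1
  m1 = ((c.0)\{b} + (a.0)\{a,c})\{b} has moves ··c··> m2
  m2 = 0\{b}\{b} has moves ∅
LTS(Q): 2 reachable states
  n0 = rec X. (c.(0\{b} + (a.0)\{a,c}))\{b} + a.X has moves ··a··> n0, ··c··> n1
  n1 = (0\{b} + (a.0)\{a,c})\{b} has moves ∅
Trace ⟨cc⟩ through P, begin at {m0}:
  after c @ step 1: {m1}
  after c @ step 2: {m2}
  P completes σ.
Trace ⟨cc⟩ through Q, begin at {n0}:
  after c @ step 1: {n1}
  after c @ step 2: no successor for Q

cc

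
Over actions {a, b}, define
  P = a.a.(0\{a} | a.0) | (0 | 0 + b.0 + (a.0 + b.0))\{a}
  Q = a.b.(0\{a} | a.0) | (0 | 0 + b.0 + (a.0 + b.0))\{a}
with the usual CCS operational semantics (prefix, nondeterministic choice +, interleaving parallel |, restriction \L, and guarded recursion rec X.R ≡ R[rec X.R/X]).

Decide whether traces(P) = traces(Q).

NO — witness ⟨aa⟩

LTS(P): 8 reachable states
  p0 = a.a.(0\{a} | a.0) | (0 | 0 + b.0 + (a.0 + b.0))\{a} :: =a=> p1, =b=> p2
  p1 = a.(0\{a} | a.0) | (0 | 0 + b.0 + (a.0 + b.0))\{a} :: =a=> p3, =b=> p4
  p2 = a.a.(0\{a} | a.0) | 0\{a} :: =a=> p4
  p3 = 0\{a} | a.0 | (0 | 0 + b.0 + (a.0 + b.0))\{a} :: =a=> p5, =b=> p6
  p4 = a.(0\{a} | a.0) | 0\{a} :: =a=> p6
  p5 = 0\{a} | 0 | (0 | 0 + b.0 + (a.0 + b.0))\{a} :: =b=> p7
  p6 = 0\{a} | a.0 | 0\{a} :: =a=> p7
  p7 = 0\{a} | 0 | 0\{a} :: stopped
LTS(Q): 8 reachable states
  q0 = a.b.(0\{a} | a.0) | (0 | 0 + b.0 + (a.0 + b.0))\{a} :: =a=> q1, =b=> q2
  q1 = b.(0\{a} | a.0) | (0 | 0 + b.0 + (a.0 + b.0))\{a} :: =b=> q3, =b=> q4
  q2 = a.b.(0\{a} | a.0) | 0\{a} :: =a=> q4
  q3 = 0\{a} | a.0 | (0 | 0 + b.0 + (a.0 + b.0))\{a} :: =a=> q5, =b=> q6
  q4 = b.(0\{a} | a.0) | 0\{a} :: =b=> q6
  q5 = 0\{a} | 0 | (0 | 0 + b.0 + (a.0 + b.0))\{a} :: =b=> q7
  q6 = 0\{a} | a.0 | 0\{a} :: =a=> q7
  q7 = 0\{a} | 0 | 0\{a} :: stopped
Run σ = ⟨aa⟩ on P: start {p0}
  [1] a ⇒ {p1}
  [2] a ⇒ {p3}
  ✓ P
Run σ = ⟨aa⟩ on Q: start {q0}
  [1] a ⇒ {q1}
  [2] a ⇒ no successor for Q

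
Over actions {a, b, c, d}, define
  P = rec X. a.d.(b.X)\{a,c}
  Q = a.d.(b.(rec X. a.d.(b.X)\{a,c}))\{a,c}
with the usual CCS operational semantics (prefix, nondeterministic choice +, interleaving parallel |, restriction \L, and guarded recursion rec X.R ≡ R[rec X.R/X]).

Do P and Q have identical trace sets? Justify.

YES

LTS(P): 4 reachable states
  p0 = rec X. a.d.(b.X)\{a,c} ⊢ -a-> p1
  p1 = d.(b.(rec X. a.d.(b.X)\{a,c}))\{a,c} ⊢ -d-> p2
  p2 = (b.(rec X. a.d.(b.X)\{a,c}))\{a,c} ⊢ -b-> p3
  p3 = (rec X. a.d.(b.X)\{a,c})\{a,c} ⊢ ·
LTS(Q): 4 reachable states
  q0 = a.d.(b.(rec X. a.d.(b.X)\{a,c}))\{a,c} ⊢ -a-> q1
  q1 = d.(b.(rec X. a.d.(b.X)\{a,c}))\{a,c} ⊢ -d-> q2
  q2 = (b.(rec X. a.d.(b.X)\{a,c}))\{a,c} ⊢ -b-> q3
  q3 = (rec X. a.d.(b.X)\{a,c})\{a,c} ⊢ ·
Bisimilarity quotient blocks:
  B0 = {p0, q0}
  B1 = {p1, q1}
  B2 = {p2, q2}
  B3 = {p3, q3}
p0 ∈ B0, q0 ∈ B0 → same block
Bisimilar ⇒ trace-equivalent.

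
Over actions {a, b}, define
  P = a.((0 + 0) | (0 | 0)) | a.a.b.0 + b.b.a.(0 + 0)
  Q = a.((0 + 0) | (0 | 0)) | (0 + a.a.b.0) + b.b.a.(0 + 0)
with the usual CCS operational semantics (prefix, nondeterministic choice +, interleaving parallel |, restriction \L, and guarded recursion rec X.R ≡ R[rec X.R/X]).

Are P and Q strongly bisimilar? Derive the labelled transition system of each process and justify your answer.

YES

Reachable graph of P (11 states):
  u0 = a.((0 + 0) | (0 | 0)) | a.a.b.0 + b.b.a.(0 + 0) :: -a-> u1, -a-> u2, -b-> u3
  u1 = (0 + 0) | (0 | 0) | a.a.b.0 :: -a-> u4
  u2 = a.((0 + 0) | (0 | 0)) | a.b.0 :: -a-> u4, -a-> u5
  u3 = b.a.(0 + 0) :: -b-> u6
  u4 = (0 + 0) | (0 | 0) | a.b.0 :: -a-> u7
  u5 = a.((0 + 0) | (0 | 0)) | b.0 :: -a-> u7, -b-> u8
  u6 = a.(0 + 0) :: -a-> u9
  u7 = (0 + 0) | (0 | 0) | b.0 :: -b-> u10
  u8 = a.((0 + 0) | (0 | 0)) | 0 :: -a-> u10
  u9 = 0 + 0 :: deadlocked
  u10 = (0 + 0) | (0 | 0) | 0 :: deadlocked
Reachable graph of Q (11 states):
  v0 = a.((0 + 0) | (0 | 0)) | (0 + a.a.b.0) + b.b.a.(0 + 0) :: -a-> v1, -a-> v2, -b-> v3
  v1 = (0 + 0) | (0 | 0) | (0 + a.a.b.0) :: -a-> v4
  v2 = a.((0 + 0) | (0 | 0)) | a.b.0 :: -a-> v4, -a-> v5
  v3 = b.a.(0 + 0) :: -b-> v6
  v4 = (0 + 0) | (0 | 0) | a.b.0 :: -a-> v7
  v5 = a.((0 + 0) | (0 | 0)) | b.0 :: -a-> v7, -b-> v8
  v6 = a.(0 + 0) :: -a-> v9
  v7 = (0 + 0) | (0 | 0) | b.0 :: -b-> v10
  v8 = a.((0 + 0) | (0 | 0)) | 0 :: -a-> v10
  v9 = 0 + 0 :: deadlocked
  v10 = (0 + 0) | (0 | 0) | 0 :: deadlocked
Coarsest stable partition (strong bisimilarity classes):
  B0 = {u0, v0}
  B1 = {u3, v3}
  B2 = {u6, u8, v6, v8}
  B3 = {u10, u9, v10, v9}
  B4 = {u1, v1}
  B5 = {u4, v4}
  B6 = {u7, v7}
  B7 = {u2, v2}
  B8 = {u5, v5}
u0 ∈ B0, v0 ∈ B0 → same block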